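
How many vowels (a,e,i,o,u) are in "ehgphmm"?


Input: ehgphmm
Checking each character:
  'e' at position 0: vowel (running total: 1)
  'h' at position 1: consonant
  'g' at position 2: consonant
  'p' at position 3: consonant
  'h' at position 4: consonant
  'm' at position 5: consonant
  'm' at position 6: consonant
Total vowels: 1

1


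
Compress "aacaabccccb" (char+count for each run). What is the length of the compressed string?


Input: aacaabccccb
Runs:
  'a' x 2 => "a2"
  'c' x 1 => "c1"
  'a' x 2 => "a2"
  'b' x 1 => "b1"
  'c' x 4 => "c4"
  'b' x 1 => "b1"
Compressed: "a2c1a2b1c4b1"
Compressed length: 12

12


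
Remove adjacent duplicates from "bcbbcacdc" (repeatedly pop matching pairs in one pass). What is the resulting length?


Input: bcbbcacdc
Stack-based adjacent duplicate removal:
  Read 'b': push. Stack: b
  Read 'c': push. Stack: bc
  Read 'b': push. Stack: bcb
  Read 'b': matches stack top 'b' => pop. Stack: bc
  Read 'c': matches stack top 'c' => pop. Stack: b
  Read 'a': push. Stack: ba
  Read 'c': push. Stack: bac
  Read 'd': push. Stack: bacd
  Read 'c': push. Stack: bacdc
Final stack: "bacdc" (length 5)

5


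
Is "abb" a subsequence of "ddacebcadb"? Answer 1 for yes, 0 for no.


Check if "abb" is a subsequence of "ddacebcadb"
Greedy scan:
  Position 0 ('d'): no match needed
  Position 1 ('d'): no match needed
  Position 2 ('a'): matches sub[0] = 'a'
  Position 3 ('c'): no match needed
  Position 4 ('e'): no match needed
  Position 5 ('b'): matches sub[1] = 'b'
  Position 6 ('c'): no match needed
  Position 7 ('a'): no match needed
  Position 8 ('d'): no match needed
  Position 9 ('b'): matches sub[2] = 'b'
All 3 characters matched => is a subsequence

1


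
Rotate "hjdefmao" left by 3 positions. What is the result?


Input: "hjdefmao", rotate left by 3
First 3 characters: "hjd"
Remaining characters: "efmao"
Concatenate remaining + first: "efmao" + "hjd" = "efmaohjd"

efmaohjd


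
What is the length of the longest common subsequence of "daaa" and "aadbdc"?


LCS of "daaa" and "aadbdc"
DP table:
           a    a    d    b    d    c
      0    0    0    0    0    0    0
  d   0    0    0    1    1    1    1
  a   0    1    1    1    1    1    1
  a   0    1    2    2    2    2    2
  a   0    1    2    2    2    2    2
LCS length = dp[4][6] = 2

2


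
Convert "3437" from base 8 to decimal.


Input: "3437" in base 8
Positional expansion:
  Digit '3' (value 3) x 8^3 = 1536
  Digit '4' (value 4) x 8^2 = 256
  Digit '3' (value 3) x 8^1 = 24
  Digit '7' (value 7) x 8^0 = 7
Sum = 1823

1823


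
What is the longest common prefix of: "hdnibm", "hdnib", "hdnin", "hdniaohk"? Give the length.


Words: hdnibm, hdnib, hdnin, hdniaohk
  Position 0: all 'h' => match
  Position 1: all 'd' => match
  Position 2: all 'n' => match
  Position 3: all 'i' => match
  Position 4: ('b', 'b', 'n', 'a') => mismatch, stop
LCP = "hdni" (length 4)

4


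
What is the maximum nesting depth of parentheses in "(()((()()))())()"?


Input: "(()((()()))())()"
Tracking depth:
  Position 0 '(': depth becomes 1
  Position 1 '(': depth becomes 2
  Position 2 ')': depth becomes 1
  Position 3 '(': depth becomes 2
  Position 4 '(': depth becomes 3
  Position 5 '(': depth becomes 4
  Position 6 ')': depth becomes 3
  Position 7 '(': depth becomes 4
  Position 8 ')': depth becomes 3
  Position 9 ')': depth becomes 2
  Position 10 ')': depth becomes 1
  Position 11 '(': depth becomes 2
  Position 12 ')': depth becomes 1
  Position 13 ')': depth becomes 0
  Position 14 '(': depth becomes 1
  Position 15 ')': depth becomes 0
Maximum depth reached: 4

4


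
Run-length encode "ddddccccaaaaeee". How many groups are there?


Input: ddddccccaaaaeee
Scanning for consecutive runs:
  Group 1: 'd' x 4 (positions 0-3)
  Group 2: 'c' x 4 (positions 4-7)
  Group 3: 'a' x 4 (positions 8-11)
  Group 4: 'e' x 3 (positions 12-14)
Total groups: 4

4


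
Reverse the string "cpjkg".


Input: cpjkg
Reading characters right to left:
  Position 4: 'g'
  Position 3: 'k'
  Position 2: 'j'
  Position 1: 'p'
  Position 0: 'c'
Reversed: gkjpc

gkjpc


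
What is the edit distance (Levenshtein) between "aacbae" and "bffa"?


Computing edit distance: "aacbae" -> "bffa"
DP table:
           b    f    f    a
      0    1    2    3    4
  a   1    1    2    3    3
  a   2    2    2    3    3
  c   3    3    3    3    4
  b   4    3    4    4    4
  a   5    4    4    5    4
  e   6    5    5    5    5
Edit distance = dp[6][4] = 5

5


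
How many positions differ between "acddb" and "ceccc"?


Comparing "acddb" and "ceccc" position by position:
  Position 0: 'a' vs 'c' => DIFFER
  Position 1: 'c' vs 'e' => DIFFER
  Position 2: 'd' vs 'c' => DIFFER
  Position 3: 'd' vs 'c' => DIFFER
  Position 4: 'b' vs 'c' => DIFFER
Positions that differ: 5

5


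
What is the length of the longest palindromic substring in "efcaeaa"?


Input: "efcaeaa"
Checking substrings for palindromes:
  [3:6] "aea" (len 3) => palindrome
  [5:7] "aa" (len 2) => palindrome
Longest palindromic substring: "aea" with length 3

3


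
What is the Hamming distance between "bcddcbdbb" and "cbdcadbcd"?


Comparing "bcddcbdbb" and "cbdcadbcd" position by position:
  Position 0: 'b' vs 'c' => differ
  Position 1: 'c' vs 'b' => differ
  Position 2: 'd' vs 'd' => same
  Position 3: 'd' vs 'c' => differ
  Position 4: 'c' vs 'a' => differ
  Position 5: 'b' vs 'd' => differ
  Position 6: 'd' vs 'b' => differ
  Position 7: 'b' vs 'c' => differ
  Position 8: 'b' vs 'd' => differ
Total differences (Hamming distance): 8

8


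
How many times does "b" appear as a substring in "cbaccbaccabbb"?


Searching for "b" in "cbaccbaccabbb"
Scanning each position:
  Position 0: "c" => no
  Position 1: "b" => MATCH
  Position 2: "a" => no
  Position 3: "c" => no
  Position 4: "c" => no
  Position 5: "b" => MATCH
  Position 6: "a" => no
  Position 7: "c" => no
  Position 8: "c" => no
  Position 9: "a" => no
  Position 10: "b" => MATCH
  Position 11: "b" => MATCH
  Position 12: "b" => MATCH
Total occurrences: 5

5


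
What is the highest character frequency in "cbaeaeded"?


Input: cbaeaeded
Character counts:
  'a': 2
  'b': 1
  'c': 1
  'd': 2
  'e': 3
Maximum frequency: 3

3


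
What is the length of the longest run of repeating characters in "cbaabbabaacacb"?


Input: "cbaabbabaacacb"
Scanning for longest run:
  Position 1 ('b'): new char, reset run to 1
  Position 2 ('a'): new char, reset run to 1
  Position 3 ('a'): continues run of 'a', length=2
  Position 4 ('b'): new char, reset run to 1
  Position 5 ('b'): continues run of 'b', length=2
  Position 6 ('a'): new char, reset run to 1
  Position 7 ('b'): new char, reset run to 1
  Position 8 ('a'): new char, reset run to 1
  Position 9 ('a'): continues run of 'a', length=2
  Position 10 ('c'): new char, reset run to 1
  Position 11 ('a'): new char, reset run to 1
  Position 12 ('c'): new char, reset run to 1
  Position 13 ('b'): new char, reset run to 1
Longest run: 'a' with length 2

2


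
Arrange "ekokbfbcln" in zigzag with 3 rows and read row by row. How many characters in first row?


Zigzag "ekokbfbcln" into 3 rows:
Placing characters:
  'e' => row 0
  'k' => row 1
  'o' => row 2
  'k' => row 1
  'b' => row 0
  'f' => row 1
  'b' => row 2
  'c' => row 1
  'l' => row 0
  'n' => row 1
Rows:
  Row 0: "ebl"
  Row 1: "kkfcn"
  Row 2: "ob"
First row length: 3

3


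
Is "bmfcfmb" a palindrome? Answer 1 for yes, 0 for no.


Input: bmfcfmb
Reversed: bmfcfmb
  Compare pos 0 ('b') with pos 6 ('b'): match
  Compare pos 1 ('m') with pos 5 ('m'): match
  Compare pos 2 ('f') with pos 4 ('f'): match
Result: palindrome

1


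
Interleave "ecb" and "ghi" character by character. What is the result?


Interleaving "ecb" and "ghi":
  Position 0: 'e' from first, 'g' from second => "eg"
  Position 1: 'c' from first, 'h' from second => "ch"
  Position 2: 'b' from first, 'i' from second => "bi"
Result: egchbi

egchbi


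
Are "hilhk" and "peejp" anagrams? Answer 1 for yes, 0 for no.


Strings: "hilhk", "peejp"
Sorted first:  hhikl
Sorted second: eejpp
Differ at position 0: 'h' vs 'e' => not anagrams

0


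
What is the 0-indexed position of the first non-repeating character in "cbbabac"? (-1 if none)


Input: cbbabac
Character frequencies:
  'a': 2
  'b': 3
  'c': 2
Scanning left to right for freq == 1:
  Position 0 ('c'): freq=2, skip
  Position 1 ('b'): freq=3, skip
  Position 2 ('b'): freq=3, skip
  Position 3 ('a'): freq=2, skip
  Position 4 ('b'): freq=3, skip
  Position 5 ('a'): freq=2, skip
  Position 6 ('c'): freq=2, skip
  No unique character found => answer = -1

-1


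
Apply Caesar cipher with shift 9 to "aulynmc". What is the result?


Caesar cipher: shift "aulynmc" by 9
  'a' (pos 0) + 9 = pos 9 = 'j'
  'u' (pos 20) + 9 = pos 3 = 'd'
  'l' (pos 11) + 9 = pos 20 = 'u'
  'y' (pos 24) + 9 = pos 7 = 'h'
  'n' (pos 13) + 9 = pos 22 = 'w'
  'm' (pos 12) + 9 = pos 21 = 'v'
  'c' (pos 2) + 9 = pos 11 = 'l'
Result: jduhwvl

jduhwvl


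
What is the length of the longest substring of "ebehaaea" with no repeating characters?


Input: "ebehaaea"
Sliding window (track last position of each char):
  Position 0 ('e'): window [0,0] length 1 -- new best
  Position 1 ('b'): window [0,1] length 2 -- new best
  Position 2 ('e'): repeat (last at 0), move window start to 1
  Position 2 ('e'): window [1,2] length 2
  Position 3 ('h'): window [1,3] length 3 -- new best
  Position 4 ('a'): window [1,4] length 4 -- new best
  Position 5 ('a'): repeat (last at 4), move window start to 5
  Position 5 ('a'): window [5,5] length 1
  Position 6 ('e'): window [5,6] length 2
  Position 7 ('a'): repeat (last at 5), move window start to 6
  Position 7 ('a'): window [6,7] length 2
Longest substring with no repeats: "beha" with length 4

4


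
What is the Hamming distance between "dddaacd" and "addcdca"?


Comparing "dddaacd" and "addcdca" position by position:
  Position 0: 'd' vs 'a' => differ
  Position 1: 'd' vs 'd' => same
  Position 2: 'd' vs 'd' => same
  Position 3: 'a' vs 'c' => differ
  Position 4: 'a' vs 'd' => differ
  Position 5: 'c' vs 'c' => same
  Position 6: 'd' vs 'a' => differ
Total differences (Hamming distance): 4

4


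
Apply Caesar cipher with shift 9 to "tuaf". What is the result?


Caesar cipher: shift "tuaf" by 9
  't' (pos 19) + 9 = pos 2 = 'c'
  'u' (pos 20) + 9 = pos 3 = 'd'
  'a' (pos 0) + 9 = pos 9 = 'j'
  'f' (pos 5) + 9 = pos 14 = 'o'
Result: cdjo

cdjo


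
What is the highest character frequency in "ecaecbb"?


Input: ecaecbb
Character counts:
  'a': 1
  'b': 2
  'c': 2
  'e': 2
Maximum frequency: 2

2


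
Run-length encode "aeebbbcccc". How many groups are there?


Input: aeebbbcccc
Scanning for consecutive runs:
  Group 1: 'a' x 1 (positions 0-0)
  Group 2: 'e' x 2 (positions 1-2)
  Group 3: 'b' x 3 (positions 3-5)
  Group 4: 'c' x 4 (positions 6-9)
Total groups: 4

4


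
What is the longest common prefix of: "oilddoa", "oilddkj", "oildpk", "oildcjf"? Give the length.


Words: oilddoa, oilddkj, oildpk, oildcjf
  Position 0: all 'o' => match
  Position 1: all 'i' => match
  Position 2: all 'l' => match
  Position 3: all 'd' => match
  Position 4: ('d', 'd', 'p', 'c') => mismatch, stop
LCP = "oild" (length 4)

4


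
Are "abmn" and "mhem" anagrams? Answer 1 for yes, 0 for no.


Strings: "abmn", "mhem"
Sorted first:  abmn
Sorted second: ehmm
Differ at position 0: 'a' vs 'e' => not anagrams

0


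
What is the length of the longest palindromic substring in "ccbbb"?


Input: "ccbbb"
Checking substrings for palindromes:
  [2:5] "bbb" (len 3) => palindrome
  [0:2] "cc" (len 2) => palindrome
  [2:4] "bb" (len 2) => palindrome
  [3:5] "bb" (len 2) => palindrome
Longest palindromic substring: "bbb" with length 3

3


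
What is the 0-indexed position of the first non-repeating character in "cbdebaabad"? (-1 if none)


Input: cbdebaabad
Character frequencies:
  'a': 3
  'b': 3
  'c': 1
  'd': 2
  'e': 1
Scanning left to right for freq == 1:
  Position 0 ('c'): unique! => answer = 0

0


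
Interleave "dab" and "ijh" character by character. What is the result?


Interleaving "dab" and "ijh":
  Position 0: 'd' from first, 'i' from second => "di"
  Position 1: 'a' from first, 'j' from second => "aj"
  Position 2: 'b' from first, 'h' from second => "bh"
Result: diajbh

diajbh


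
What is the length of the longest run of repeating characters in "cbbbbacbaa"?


Input: "cbbbbacbaa"
Scanning for longest run:
  Position 1 ('b'): new char, reset run to 1
  Position 2 ('b'): continues run of 'b', length=2
  Position 3 ('b'): continues run of 'b', length=3
  Position 4 ('b'): continues run of 'b', length=4
  Position 5 ('a'): new char, reset run to 1
  Position 6 ('c'): new char, reset run to 1
  Position 7 ('b'): new char, reset run to 1
  Position 8 ('a'): new char, reset run to 1
  Position 9 ('a'): continues run of 'a', length=2
Longest run: 'b' with length 4

4


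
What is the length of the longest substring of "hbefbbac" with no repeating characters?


Input: "hbefbbac"
Sliding window (track last position of each char):
  Position 0 ('h'): window [0,0] length 1 -- new best
  Position 1 ('b'): window [0,1] length 2 -- new best
  Position 2 ('e'): window [0,2] length 3 -- new best
  Position 3 ('f'): window [0,3] length 4 -- new best
  Position 4 ('b'): repeat (last at 1), move window start to 2
  Position 4 ('b'): window [2,4] length 3
  Position 5 ('b'): repeat (last at 4), move window start to 5
  Position 5 ('b'): window [5,5] length 1
  Position 6 ('a'): window [5,6] length 2
  Position 7 ('c'): window [5,7] length 3
Longest substring with no repeats: "hbef" with length 4

4


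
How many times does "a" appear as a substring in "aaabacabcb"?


Searching for "a" in "aaabacabcb"
Scanning each position:
  Position 0: "a" => MATCH
  Position 1: "a" => MATCH
  Position 2: "a" => MATCH
  Position 3: "b" => no
  Position 4: "a" => MATCH
  Position 5: "c" => no
  Position 6: "a" => MATCH
  Position 7: "b" => no
  Position 8: "c" => no
  Position 9: "b" => no
Total occurrences: 5

5


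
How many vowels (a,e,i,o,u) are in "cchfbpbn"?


Input: cchfbpbn
Checking each character:
  'c' at position 0: consonant
  'c' at position 1: consonant
  'h' at position 2: consonant
  'f' at position 3: consonant
  'b' at position 4: consonant
  'p' at position 5: consonant
  'b' at position 6: consonant
  'n' at position 7: consonant
Total vowels: 0

0


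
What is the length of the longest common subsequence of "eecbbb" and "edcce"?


LCS of "eecbbb" and "edcce"
DP table:
           e    d    c    c    e
      0    0    0    0    0    0
  e   0    1    1    1    1    1
  e   0    1    1    1    1    2
  c   0    1    1    2    2    2
  b   0    1    1    2    2    2
  b   0    1    1    2    2    2
  b   0    1    1    2    2    2
LCS length = dp[6][5] = 2

2


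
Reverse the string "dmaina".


Input: dmaina
Reading characters right to left:
  Position 5: 'a'
  Position 4: 'n'
  Position 3: 'i'
  Position 2: 'a'
  Position 1: 'm'
  Position 0: 'd'
Reversed: aniamd

aniamd


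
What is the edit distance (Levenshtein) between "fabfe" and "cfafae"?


Computing edit distance: "fabfe" -> "cfafae"
DP table:
           c    f    a    f    a    e
      0    1    2    3    4    5    6
  f   1    1    1    2    3    4    5
  a   2    2    2    1    2    3    4
  b   3    3    3    2    2    3    4
  f   4    4    3    3    2    3    4
  e   5    5    4    4    3    3    3
Edit distance = dp[5][6] = 3

3


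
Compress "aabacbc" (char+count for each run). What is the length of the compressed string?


Input: aabacbc
Runs:
  'a' x 2 => "a2"
  'b' x 1 => "b1"
  'a' x 1 => "a1"
  'c' x 1 => "c1"
  'b' x 1 => "b1"
  'c' x 1 => "c1"
Compressed: "a2b1a1c1b1c1"
Compressed length: 12

12


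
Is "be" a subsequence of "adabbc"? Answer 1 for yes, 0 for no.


Check if "be" is a subsequence of "adabbc"
Greedy scan:
  Position 0 ('a'): no match needed
  Position 1 ('d'): no match needed
  Position 2 ('a'): no match needed
  Position 3 ('b'): matches sub[0] = 'b'
  Position 4 ('b'): no match needed
  Position 5 ('c'): no match needed
Only matched 1/2 characters => not a subsequence

0


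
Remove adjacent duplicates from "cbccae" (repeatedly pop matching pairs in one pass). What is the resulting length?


Input: cbccae
Stack-based adjacent duplicate removal:
  Read 'c': push. Stack: c
  Read 'b': push. Stack: cb
  Read 'c': push. Stack: cbc
  Read 'c': matches stack top 'c' => pop. Stack: cb
  Read 'a': push. Stack: cba
  Read 'e': push. Stack: cbae
Final stack: "cbae" (length 4)

4


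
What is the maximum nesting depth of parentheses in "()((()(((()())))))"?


Input: "()((()(((()())))))"
Tracking depth:
  Position 0 '(': depth becomes 1
  Position 1 ')': depth becomes 0
  Position 2 '(': depth becomes 1
  Position 3 '(': depth becomes 2
  Position 4 '(': depth becomes 3
  Position 5 ')': depth becomes 2
  Position 6 '(': depth becomes 3
  Position 7 '(': depth becomes 4
  Position 8 '(': depth becomes 5
  Position 9 '(': depth becomes 6
  Position 10 ')': depth becomes 5
  Position 11 '(': depth becomes 6
  Position 12 ')': depth becomes 5
  Position 13 ')': depth becomes 4
  Position 14 ')': depth becomes 3
  Position 15 ')': depth becomes 2
  Position 16 ')': depth becomes 1
  Position 17 ')': depth becomes 0
Maximum depth reached: 6

6


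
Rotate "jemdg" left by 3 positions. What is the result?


Input: "jemdg", rotate left by 3
First 3 characters: "jem"
Remaining characters: "dg"
Concatenate remaining + first: "dg" + "jem" = "dgjem"

dgjem


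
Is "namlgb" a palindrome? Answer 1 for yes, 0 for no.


Input: namlgb
Reversed: bglman
  Compare pos 0 ('n') with pos 5 ('b'): MISMATCH
  Compare pos 1 ('a') with pos 4 ('g'): MISMATCH
  Compare pos 2 ('m') with pos 3 ('l'): MISMATCH
Result: not a palindrome

0


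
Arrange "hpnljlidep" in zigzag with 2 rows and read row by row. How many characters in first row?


Zigzag "hpnljlidep" into 2 rows:
Placing characters:
  'h' => row 0
  'p' => row 1
  'n' => row 0
  'l' => row 1
  'j' => row 0
  'l' => row 1
  'i' => row 0
  'd' => row 1
  'e' => row 0
  'p' => row 1
Rows:
  Row 0: "hnjie"
  Row 1: "plldp"
First row length: 5

5


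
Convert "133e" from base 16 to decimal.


Input: "133e" in base 16
Positional expansion:
  Digit '1' (value 1) x 16^3 = 4096
  Digit '3' (value 3) x 16^2 = 768
  Digit '3' (value 3) x 16^1 = 48
  Digit 'e' (value 14) x 16^0 = 14
Sum = 4926

4926


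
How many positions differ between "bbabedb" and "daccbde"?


Comparing "bbabedb" and "daccbde" position by position:
  Position 0: 'b' vs 'd' => DIFFER
  Position 1: 'b' vs 'a' => DIFFER
  Position 2: 'a' vs 'c' => DIFFER
  Position 3: 'b' vs 'c' => DIFFER
  Position 4: 'e' vs 'b' => DIFFER
  Position 5: 'd' vs 'd' => same
  Position 6: 'b' vs 'e' => DIFFER
Positions that differ: 6

6


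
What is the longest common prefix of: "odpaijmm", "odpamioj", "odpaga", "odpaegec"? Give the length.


Words: odpaijmm, odpamioj, odpaga, odpaegec
  Position 0: all 'o' => match
  Position 1: all 'd' => match
  Position 2: all 'p' => match
  Position 3: all 'a' => match
  Position 4: ('i', 'm', 'g', 'e') => mismatch, stop
LCP = "odpa" (length 4)

4


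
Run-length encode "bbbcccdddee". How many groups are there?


Input: bbbcccdddee
Scanning for consecutive runs:
  Group 1: 'b' x 3 (positions 0-2)
  Group 2: 'c' x 3 (positions 3-5)
  Group 3: 'd' x 3 (positions 6-8)
  Group 4: 'e' x 2 (positions 9-10)
Total groups: 4

4


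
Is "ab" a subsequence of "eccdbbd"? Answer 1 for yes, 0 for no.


Check if "ab" is a subsequence of "eccdbbd"
Greedy scan:
  Position 0 ('e'): no match needed
  Position 1 ('c'): no match needed
  Position 2 ('c'): no match needed
  Position 3 ('d'): no match needed
  Position 4 ('b'): no match needed
  Position 5 ('b'): no match needed
  Position 6 ('d'): no match needed
Only matched 0/2 characters => not a subsequence

0


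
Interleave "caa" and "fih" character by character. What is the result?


Interleaving "caa" and "fih":
  Position 0: 'c' from first, 'f' from second => "cf"
  Position 1: 'a' from first, 'i' from second => "ai"
  Position 2: 'a' from first, 'h' from second => "ah"
Result: cfaiah

cfaiah


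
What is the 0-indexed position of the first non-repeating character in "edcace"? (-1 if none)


Input: edcace
Character frequencies:
  'a': 1
  'c': 2
  'd': 1
  'e': 2
Scanning left to right for freq == 1:
  Position 0 ('e'): freq=2, skip
  Position 1 ('d'): unique! => answer = 1

1


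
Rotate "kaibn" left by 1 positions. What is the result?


Input: "kaibn", rotate left by 1
First 1 characters: "k"
Remaining characters: "aibn"
Concatenate remaining + first: "aibn" + "k" = "aibnk"

aibnk


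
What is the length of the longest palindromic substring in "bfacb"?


Input: "bfacb"
Checking substrings for palindromes:
  No multi-char palindromic substrings found
Longest palindromic substring: "b" with length 1

1


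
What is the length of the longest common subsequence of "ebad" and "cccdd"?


LCS of "ebad" and "cccdd"
DP table:
           c    c    c    d    d
      0    0    0    0    0    0
  e   0    0    0    0    0    0
  b   0    0    0    0    0    0
  a   0    0    0    0    0    0
  d   0    0    0    0    1    1
LCS length = dp[4][5] = 1

1


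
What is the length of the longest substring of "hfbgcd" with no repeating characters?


Input: "hfbgcd"
Sliding window (track last position of each char):
  Position 0 ('h'): window [0,0] length 1 -- new best
  Position 1 ('f'): window [0,1] length 2 -- new best
  Position 2 ('b'): window [0,2] length 3 -- new best
  Position 3 ('g'): window [0,3] length 4 -- new best
  Position 4 ('c'): window [0,4] length 5 -- new best
  Position 5 ('d'): window [0,5] length 6 -- new best
Longest substring with no repeats: "hfbgcd" with length 6

6


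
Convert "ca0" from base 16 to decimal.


Input: "ca0" in base 16
Positional expansion:
  Digit 'c' (value 12) x 16^2 = 3072
  Digit 'a' (value 10) x 16^1 = 160
  Digit '0' (value 0) x 16^0 = 0
Sum = 3232

3232


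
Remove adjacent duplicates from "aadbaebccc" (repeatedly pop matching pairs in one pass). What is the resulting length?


Input: aadbaebccc
Stack-based adjacent duplicate removal:
  Read 'a': push. Stack: a
  Read 'a': matches stack top 'a' => pop. Stack: (empty)
  Read 'd': push. Stack: d
  Read 'b': push. Stack: db
  Read 'a': push. Stack: dba
  Read 'e': push. Stack: dbae
  Read 'b': push. Stack: dbaeb
  Read 'c': push. Stack: dbaebc
  Read 'c': matches stack top 'c' => pop. Stack: dbaeb
  Read 'c': push. Stack: dbaebc
Final stack: "dbaebc" (length 6)

6


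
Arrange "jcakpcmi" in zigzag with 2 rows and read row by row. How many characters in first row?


Zigzag "jcakpcmi" into 2 rows:
Placing characters:
  'j' => row 0
  'c' => row 1
  'a' => row 0
  'k' => row 1
  'p' => row 0
  'c' => row 1
  'm' => row 0
  'i' => row 1
Rows:
  Row 0: "japm"
  Row 1: "ckci"
First row length: 4

4


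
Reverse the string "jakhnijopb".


Input: jakhnijopb
Reading characters right to left:
  Position 9: 'b'
  Position 8: 'p'
  Position 7: 'o'
  Position 6: 'j'
  Position 5: 'i'
  Position 4: 'n'
  Position 3: 'h'
  Position 2: 'k'
  Position 1: 'a'
  Position 0: 'j'
Reversed: bpojinhkaj

bpojinhkaj


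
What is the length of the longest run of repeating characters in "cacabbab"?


Input: "cacabbab"
Scanning for longest run:
  Position 1 ('a'): new char, reset run to 1
  Position 2 ('c'): new char, reset run to 1
  Position 3 ('a'): new char, reset run to 1
  Position 4 ('b'): new char, reset run to 1
  Position 5 ('b'): continues run of 'b', length=2
  Position 6 ('a'): new char, reset run to 1
  Position 7 ('b'): new char, reset run to 1
Longest run: 'b' with length 2

2


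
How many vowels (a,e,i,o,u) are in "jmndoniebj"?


Input: jmndoniebj
Checking each character:
  'j' at position 0: consonant
  'm' at position 1: consonant
  'n' at position 2: consonant
  'd' at position 3: consonant
  'o' at position 4: vowel (running total: 1)
  'n' at position 5: consonant
  'i' at position 6: vowel (running total: 2)
  'e' at position 7: vowel (running total: 3)
  'b' at position 8: consonant
  'j' at position 9: consonant
Total vowels: 3

3


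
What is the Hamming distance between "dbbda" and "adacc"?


Comparing "dbbda" and "adacc" position by position:
  Position 0: 'd' vs 'a' => differ
  Position 1: 'b' vs 'd' => differ
  Position 2: 'b' vs 'a' => differ
  Position 3: 'd' vs 'c' => differ
  Position 4: 'a' vs 'c' => differ
Total differences (Hamming distance): 5

5


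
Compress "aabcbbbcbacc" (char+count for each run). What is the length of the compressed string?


Input: aabcbbbcbacc
Runs:
  'a' x 2 => "a2"
  'b' x 1 => "b1"
  'c' x 1 => "c1"
  'b' x 3 => "b3"
  'c' x 1 => "c1"
  'b' x 1 => "b1"
  'a' x 1 => "a1"
  'c' x 2 => "c2"
Compressed: "a2b1c1b3c1b1a1c2"
Compressed length: 16

16


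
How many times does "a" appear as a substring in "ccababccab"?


Searching for "a" in "ccababccab"
Scanning each position:
  Position 0: "c" => no
  Position 1: "c" => no
  Position 2: "a" => MATCH
  Position 3: "b" => no
  Position 4: "a" => MATCH
  Position 5: "b" => no
  Position 6: "c" => no
  Position 7: "c" => no
  Position 8: "a" => MATCH
  Position 9: "b" => no
Total occurrences: 3

3


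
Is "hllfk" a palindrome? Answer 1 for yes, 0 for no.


Input: hllfk
Reversed: kfllh
  Compare pos 0 ('h') with pos 4 ('k'): MISMATCH
  Compare pos 1 ('l') with pos 3 ('f'): MISMATCH
Result: not a palindrome

0


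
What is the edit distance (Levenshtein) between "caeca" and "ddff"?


Computing edit distance: "caeca" -> "ddff"
DP table:
           d    d    f    f
      0    1    2    3    4
  c   1    1    2    3    4
  a   2    2    2    3    4
  e   3    3    3    3    4
  c   4    4    4    4    4
  a   5    5    5    5    5
Edit distance = dp[5][4] = 5

5


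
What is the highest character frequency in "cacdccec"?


Input: cacdccec
Character counts:
  'a': 1
  'c': 5
  'd': 1
  'e': 1
Maximum frequency: 5

5


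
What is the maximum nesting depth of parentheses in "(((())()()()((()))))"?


Input: "(((())()()()((()))))"
Tracking depth:
  Position 0 '(': depth becomes 1
  Position 1 '(': depth becomes 2
  Position 2 '(': depth becomes 3
  Position 3 '(': depth becomes 4
  Position 4 ')': depth becomes 3
  Position 5 ')': depth becomes 2
  Position 6 '(': depth becomes 3
  Position 7 ')': depth becomes 2
  Position 8 '(': depth becomes 3
  Position 9 ')': depth becomes 2
  Position 10 '(': depth becomes 3
  Position 11 ')': depth becomes 2
  Position 12 '(': depth becomes 3
  Position 13 '(': depth becomes 4
  Position 14 '(': depth becomes 5
  Position 15 ')': depth becomes 4
  Position 16 ')': depth becomes 3
  Position 17 ')': depth becomes 2
  Position 18 ')': depth becomes 1
  Position 19 ')': depth becomes 0
Maximum depth reached: 5

5


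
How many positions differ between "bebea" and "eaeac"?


Comparing "bebea" and "eaeac" position by position:
  Position 0: 'b' vs 'e' => DIFFER
  Position 1: 'e' vs 'a' => DIFFER
  Position 2: 'b' vs 'e' => DIFFER
  Position 3: 'e' vs 'a' => DIFFER
  Position 4: 'a' vs 'c' => DIFFER
Positions that differ: 5

5


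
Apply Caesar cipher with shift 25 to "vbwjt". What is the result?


Caesar cipher: shift "vbwjt" by 25
  'v' (pos 21) + 25 = pos 20 = 'u'
  'b' (pos 1) + 25 = pos 0 = 'a'
  'w' (pos 22) + 25 = pos 21 = 'v'
  'j' (pos 9) + 25 = pos 8 = 'i'
  't' (pos 19) + 25 = pos 18 = 's'
Result: uavis

uavis


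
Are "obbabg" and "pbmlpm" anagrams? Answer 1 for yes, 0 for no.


Strings: "obbabg", "pbmlpm"
Sorted first:  abbbgo
Sorted second: blmmpp
Differ at position 0: 'a' vs 'b' => not anagrams

0


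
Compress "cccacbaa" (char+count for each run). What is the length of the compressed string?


Input: cccacbaa
Runs:
  'c' x 3 => "c3"
  'a' x 1 => "a1"
  'c' x 1 => "c1"
  'b' x 1 => "b1"
  'a' x 2 => "a2"
Compressed: "c3a1c1b1a2"
Compressed length: 10

10


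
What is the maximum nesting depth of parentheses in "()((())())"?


Input: "()((())())"
Tracking depth:
  Position 0 '(': depth becomes 1
  Position 1 ')': depth becomes 0
  Position 2 '(': depth becomes 1
  Position 3 '(': depth becomes 2
  Position 4 '(': depth becomes 3
  Position 5 ')': depth becomes 2
  Position 6 ')': depth becomes 1
  Position 7 '(': depth becomes 2
  Position 8 ')': depth becomes 1
  Position 9 ')': depth becomes 0
Maximum depth reached: 3

3


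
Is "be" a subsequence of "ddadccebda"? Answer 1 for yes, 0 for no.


Check if "be" is a subsequence of "ddadccebda"
Greedy scan:
  Position 0 ('d'): no match needed
  Position 1 ('d'): no match needed
  Position 2 ('a'): no match needed
  Position 3 ('d'): no match needed
  Position 4 ('c'): no match needed
  Position 5 ('c'): no match needed
  Position 6 ('e'): no match needed
  Position 7 ('b'): matches sub[0] = 'b'
  Position 8 ('d'): no match needed
  Position 9 ('a'): no match needed
Only matched 1/2 characters => not a subsequence

0


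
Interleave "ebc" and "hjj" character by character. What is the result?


Interleaving "ebc" and "hjj":
  Position 0: 'e' from first, 'h' from second => "eh"
  Position 1: 'b' from first, 'j' from second => "bj"
  Position 2: 'c' from first, 'j' from second => "cj"
Result: ehbjcj

ehbjcj


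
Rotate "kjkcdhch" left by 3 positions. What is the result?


Input: "kjkcdhch", rotate left by 3
First 3 characters: "kjk"
Remaining characters: "cdhch"
Concatenate remaining + first: "cdhch" + "kjk" = "cdhchkjk"

cdhchkjk


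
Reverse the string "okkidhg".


Input: okkidhg
Reading characters right to left:
  Position 6: 'g'
  Position 5: 'h'
  Position 4: 'd'
  Position 3: 'i'
  Position 2: 'k'
  Position 1: 'k'
  Position 0: 'o'
Reversed: ghdikko

ghdikko


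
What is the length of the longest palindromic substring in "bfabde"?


Input: "bfabde"
Checking substrings for palindromes:
  No multi-char palindromic substrings found
Longest palindromic substring: "b" with length 1

1


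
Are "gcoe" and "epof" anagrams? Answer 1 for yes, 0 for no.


Strings: "gcoe", "epof"
Sorted first:  cego
Sorted second: efop
Differ at position 0: 'c' vs 'e' => not anagrams

0


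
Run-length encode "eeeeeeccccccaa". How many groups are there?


Input: eeeeeeccccccaa
Scanning for consecutive runs:
  Group 1: 'e' x 6 (positions 0-5)
  Group 2: 'c' x 6 (positions 6-11)
  Group 3: 'a' x 2 (positions 12-13)
Total groups: 3

3


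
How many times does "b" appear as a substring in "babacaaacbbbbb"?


Searching for "b" in "babacaaacbbbbb"
Scanning each position:
  Position 0: "b" => MATCH
  Position 1: "a" => no
  Position 2: "b" => MATCH
  Position 3: "a" => no
  Position 4: "c" => no
  Position 5: "a" => no
  Position 6: "a" => no
  Position 7: "a" => no
  Position 8: "c" => no
  Position 9: "b" => MATCH
  Position 10: "b" => MATCH
  Position 11: "b" => MATCH
  Position 12: "b" => MATCH
  Position 13: "b" => MATCH
Total occurrences: 7

7


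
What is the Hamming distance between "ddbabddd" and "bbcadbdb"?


Comparing "ddbabddd" and "bbcadbdb" position by position:
  Position 0: 'd' vs 'b' => differ
  Position 1: 'd' vs 'b' => differ
  Position 2: 'b' vs 'c' => differ
  Position 3: 'a' vs 'a' => same
  Position 4: 'b' vs 'd' => differ
  Position 5: 'd' vs 'b' => differ
  Position 6: 'd' vs 'd' => same
  Position 7: 'd' vs 'b' => differ
Total differences (Hamming distance): 6

6


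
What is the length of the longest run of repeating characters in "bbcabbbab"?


Input: "bbcabbbab"
Scanning for longest run:
  Position 1 ('b'): continues run of 'b', length=2
  Position 2 ('c'): new char, reset run to 1
  Position 3 ('a'): new char, reset run to 1
  Position 4 ('b'): new char, reset run to 1
  Position 5 ('b'): continues run of 'b', length=2
  Position 6 ('b'): continues run of 'b', length=3
  Position 7 ('a'): new char, reset run to 1
  Position 8 ('b'): new char, reset run to 1
Longest run: 'b' with length 3

3


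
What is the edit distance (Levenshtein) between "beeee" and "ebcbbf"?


Computing edit distance: "beeee" -> "ebcbbf"
DP table:
           e    b    c    b    b    f
      0    1    2    3    4    5    6
  b   1    1    1    2    3    4    5
  e   2    1    2    2    3    4    5
  e   3    2    2    3    3    4    5
  e   4    3    3    3    4    4    5
  e   5    4    4    4    4    5    5
Edit distance = dp[5][6] = 5

5


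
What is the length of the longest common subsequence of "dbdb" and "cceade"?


LCS of "dbdb" and "cceade"
DP table:
           c    c    e    a    d    e
      0    0    0    0    0    0    0
  d   0    0    0    0    0    1    1
  b   0    0    0    0    0    1    1
  d   0    0    0    0    0    1    1
  b   0    0    0    0    0    1    1
LCS length = dp[4][6] = 1

1


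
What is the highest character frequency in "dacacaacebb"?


Input: dacacaacebb
Character counts:
  'a': 4
  'b': 2
  'c': 3
  'd': 1
  'e': 1
Maximum frequency: 4

4


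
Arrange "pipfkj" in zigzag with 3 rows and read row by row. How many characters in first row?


Zigzag "pipfkj" into 3 rows:
Placing characters:
  'p' => row 0
  'i' => row 1
  'p' => row 2
  'f' => row 1
  'k' => row 0
  'j' => row 1
Rows:
  Row 0: "pk"
  Row 1: "ifj"
  Row 2: "p"
First row length: 2

2


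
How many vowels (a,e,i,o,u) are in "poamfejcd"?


Input: poamfejcd
Checking each character:
  'p' at position 0: consonant
  'o' at position 1: vowel (running total: 1)
  'a' at position 2: vowel (running total: 2)
  'm' at position 3: consonant
  'f' at position 4: consonant
  'e' at position 5: vowel (running total: 3)
  'j' at position 6: consonant
  'c' at position 7: consonant
  'd' at position 8: consonant
Total vowels: 3

3


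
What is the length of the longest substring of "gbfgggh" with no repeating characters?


Input: "gbfgggh"
Sliding window (track last position of each char):
  Position 0 ('g'): window [0,0] length 1 -- new best
  Position 1 ('b'): window [0,1] length 2 -- new best
  Position 2 ('f'): window [0,2] length 3 -- new best
  Position 3 ('g'): repeat (last at 0), move window start to 1
  Position 3 ('g'): window [1,3] length 3
  Position 4 ('g'): repeat (last at 3), move window start to 4
  Position 4 ('g'): window [4,4] length 1
  Position 5 ('g'): repeat (last at 4), move window start to 5
  Position 5 ('g'): window [5,5] length 1
  Position 6 ('h'): window [5,6] length 2
Longest substring with no repeats: "gbf" with length 3

3


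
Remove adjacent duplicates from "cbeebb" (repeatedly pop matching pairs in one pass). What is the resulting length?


Input: cbeebb
Stack-based adjacent duplicate removal:
  Read 'c': push. Stack: c
  Read 'b': push. Stack: cb
  Read 'e': push. Stack: cbe
  Read 'e': matches stack top 'e' => pop. Stack: cb
  Read 'b': matches stack top 'b' => pop. Stack: c
  Read 'b': push. Stack: cb
Final stack: "cb" (length 2)

2


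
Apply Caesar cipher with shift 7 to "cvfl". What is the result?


Caesar cipher: shift "cvfl" by 7
  'c' (pos 2) + 7 = pos 9 = 'j'
  'v' (pos 21) + 7 = pos 2 = 'c'
  'f' (pos 5) + 7 = pos 12 = 'm'
  'l' (pos 11) + 7 = pos 18 = 's'
Result: jcms

jcms


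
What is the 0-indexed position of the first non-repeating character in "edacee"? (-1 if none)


Input: edacee
Character frequencies:
  'a': 1
  'c': 1
  'd': 1
  'e': 3
Scanning left to right for freq == 1:
  Position 0 ('e'): freq=3, skip
  Position 1 ('d'): unique! => answer = 1

1


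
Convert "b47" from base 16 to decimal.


Input: "b47" in base 16
Positional expansion:
  Digit 'b' (value 11) x 16^2 = 2816
  Digit '4' (value 4) x 16^1 = 64
  Digit '7' (value 7) x 16^0 = 7
Sum = 2887

2887


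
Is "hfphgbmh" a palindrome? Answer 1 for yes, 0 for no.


Input: hfphgbmh
Reversed: hmbghpfh
  Compare pos 0 ('h') with pos 7 ('h'): match
  Compare pos 1 ('f') with pos 6 ('m'): MISMATCH
  Compare pos 2 ('p') with pos 5 ('b'): MISMATCH
  Compare pos 3 ('h') with pos 4 ('g'): MISMATCH
Result: not a palindrome

0


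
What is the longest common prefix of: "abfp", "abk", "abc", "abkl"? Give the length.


Words: abfp, abk, abc, abkl
  Position 0: all 'a' => match
  Position 1: all 'b' => match
  Position 2: ('f', 'k', 'c', 'k') => mismatch, stop
LCP = "ab" (length 2)

2


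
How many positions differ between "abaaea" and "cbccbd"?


Comparing "abaaea" and "cbccbd" position by position:
  Position 0: 'a' vs 'c' => DIFFER
  Position 1: 'b' vs 'b' => same
  Position 2: 'a' vs 'c' => DIFFER
  Position 3: 'a' vs 'c' => DIFFER
  Position 4: 'e' vs 'b' => DIFFER
  Position 5: 'a' vs 'd' => DIFFER
Positions that differ: 5

5


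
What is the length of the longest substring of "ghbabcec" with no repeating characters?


Input: "ghbabcec"
Sliding window (track last position of each char):
  Position 0 ('g'): window [0,0] length 1 -- new best
  Position 1 ('h'): window [0,1] length 2 -- new best
  Position 2 ('b'): window [0,2] length 3 -- new best
  Position 3 ('a'): window [0,3] length 4 -- new best
  Position 4 ('b'): repeat (last at 2), move window start to 3
  Position 4 ('b'): window [3,4] length 2
  Position 5 ('c'): window [3,5] length 3
  Position 6 ('e'): window [3,6] length 4
  Position 7 ('c'): repeat (last at 5), move window start to 6
  Position 7 ('c'): window [6,7] length 2
Longest substring with no repeats: "ghba" with length 4

4


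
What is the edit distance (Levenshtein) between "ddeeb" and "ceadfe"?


Computing edit distance: "ddeeb" -> "ceadfe"
DP table:
           c    e    a    d    f    e
      0    1    2    3    4    5    6
  d   1    1    2    3    3    4    5
  d   2    2    2    3    3    4    5
  e   3    3    2    3    4    4    4
  e   4    4    3    3    4    5    4
  b   5    5    4    4    4    5    5
Edit distance = dp[5][6] = 5

5


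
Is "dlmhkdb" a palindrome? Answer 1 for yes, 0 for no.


Input: dlmhkdb
Reversed: bdkhmld
  Compare pos 0 ('d') with pos 6 ('b'): MISMATCH
  Compare pos 1 ('l') with pos 5 ('d'): MISMATCH
  Compare pos 2 ('m') with pos 4 ('k'): MISMATCH
Result: not a palindrome

0


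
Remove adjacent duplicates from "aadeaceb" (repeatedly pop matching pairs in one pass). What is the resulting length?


Input: aadeaceb
Stack-based adjacent duplicate removal:
  Read 'a': push. Stack: a
  Read 'a': matches stack top 'a' => pop. Stack: (empty)
  Read 'd': push. Stack: d
  Read 'e': push. Stack: de
  Read 'a': push. Stack: dea
  Read 'c': push. Stack: deac
  Read 'e': push. Stack: deace
  Read 'b': push. Stack: deaceb
Final stack: "deaceb" (length 6)

6


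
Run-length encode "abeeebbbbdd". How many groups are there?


Input: abeeebbbbdd
Scanning for consecutive runs:
  Group 1: 'a' x 1 (positions 0-0)
  Group 2: 'b' x 1 (positions 1-1)
  Group 3: 'e' x 3 (positions 2-4)
  Group 4: 'b' x 4 (positions 5-8)
  Group 5: 'd' x 2 (positions 9-10)
Total groups: 5

5


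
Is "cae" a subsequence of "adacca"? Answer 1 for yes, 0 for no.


Check if "cae" is a subsequence of "adacca"
Greedy scan:
  Position 0 ('a'): no match needed
  Position 1 ('d'): no match needed
  Position 2 ('a'): no match needed
  Position 3 ('c'): matches sub[0] = 'c'
  Position 4 ('c'): no match needed
  Position 5 ('a'): matches sub[1] = 'a'
Only matched 2/3 characters => not a subsequence

0


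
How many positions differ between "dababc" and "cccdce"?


Comparing "dababc" and "cccdce" position by position:
  Position 0: 'd' vs 'c' => DIFFER
  Position 1: 'a' vs 'c' => DIFFER
  Position 2: 'b' vs 'c' => DIFFER
  Position 3: 'a' vs 'd' => DIFFER
  Position 4: 'b' vs 'c' => DIFFER
  Position 5: 'c' vs 'e' => DIFFER
Positions that differ: 6

6


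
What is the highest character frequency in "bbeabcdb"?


Input: bbeabcdb
Character counts:
  'a': 1
  'b': 4
  'c': 1
  'd': 1
  'e': 1
Maximum frequency: 4

4


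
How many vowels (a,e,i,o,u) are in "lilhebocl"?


Input: lilhebocl
Checking each character:
  'l' at position 0: consonant
  'i' at position 1: vowel (running total: 1)
  'l' at position 2: consonant
  'h' at position 3: consonant
  'e' at position 4: vowel (running total: 2)
  'b' at position 5: consonant
  'o' at position 6: vowel (running total: 3)
  'c' at position 7: consonant
  'l' at position 8: consonant
Total vowels: 3

3
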